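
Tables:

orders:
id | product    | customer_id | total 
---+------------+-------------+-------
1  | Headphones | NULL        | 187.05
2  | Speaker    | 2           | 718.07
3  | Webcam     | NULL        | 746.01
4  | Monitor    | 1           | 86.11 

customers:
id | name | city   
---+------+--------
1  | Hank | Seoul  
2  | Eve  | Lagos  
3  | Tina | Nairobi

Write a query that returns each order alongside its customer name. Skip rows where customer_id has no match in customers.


INNER JOIN keeps only orders rows whose customer_id matches an id in customers. Walk through each order:
  - order 1 (Headphones): customer_id=NULL, no match -> dropped
  - order 2 (Speaker): customer_id=2 -> matches Eve
  - order 3 (Webcam): customer_id=NULL, no match -> dropped
  - order 4 (Monitor): customer_id=1 -> matches Hank
So 2 of 4 rows are dropped.

SQL:
SELECT a.product, b.name AS customer
FROM orders a
INNER JOIN customers b ON a.customer_id = b.id

Result:
product | customer
--------+---------
Speaker | Eve     
Monitor | Hank    


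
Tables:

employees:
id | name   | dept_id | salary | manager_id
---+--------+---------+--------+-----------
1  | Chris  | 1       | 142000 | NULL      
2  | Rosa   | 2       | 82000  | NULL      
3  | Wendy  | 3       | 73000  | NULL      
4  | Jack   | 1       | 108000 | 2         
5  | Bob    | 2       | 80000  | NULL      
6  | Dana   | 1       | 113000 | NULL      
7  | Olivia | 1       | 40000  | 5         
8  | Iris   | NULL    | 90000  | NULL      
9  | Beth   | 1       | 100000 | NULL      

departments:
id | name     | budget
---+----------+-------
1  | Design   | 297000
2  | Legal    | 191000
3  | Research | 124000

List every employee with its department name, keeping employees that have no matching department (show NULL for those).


LEFT JOIN keeps every row from employees (the left table); where dept_id has no match in departments, the department columns become NULL. Walk through each employee:
  - employee 1 (Chris): dept_id=1 -> matches Design
  - employee 2 (Rosa): dept_id=2 -> matches Legal
  - employee 3 (Wendy): dept_id=3 -> matches Research
  - employee 4 (Jack): dept_id=1 -> matches Design
  - employee 5 (Bob): dept_id=2 -> matches Legal
  - employee 6 (Dana): dept_id=1 -> matches Design
  - employee 7 (Olivia): dept_id=1 -> matches Design
  - employee 8 (Iris): dept_id=NULL, no match -> kept with NULL
  - employee 9 (Beth): dept_id=1 -> matches Design
All 9 rows appear; 1 has NULL department.

SQL:
SELECT a.name, b.name AS department
FROM employees a
LEFT JOIN departments b ON a.dept_id = b.id

Result:
name   | department
-------+-----------
Chris  | Design    
Rosa   | Legal     
Wendy  | Research  
Jack   | Design    
Bob    | Legal     
Dana   | Design    
Olivia | Design    
Iris   | NULL      
Beth   | Design    


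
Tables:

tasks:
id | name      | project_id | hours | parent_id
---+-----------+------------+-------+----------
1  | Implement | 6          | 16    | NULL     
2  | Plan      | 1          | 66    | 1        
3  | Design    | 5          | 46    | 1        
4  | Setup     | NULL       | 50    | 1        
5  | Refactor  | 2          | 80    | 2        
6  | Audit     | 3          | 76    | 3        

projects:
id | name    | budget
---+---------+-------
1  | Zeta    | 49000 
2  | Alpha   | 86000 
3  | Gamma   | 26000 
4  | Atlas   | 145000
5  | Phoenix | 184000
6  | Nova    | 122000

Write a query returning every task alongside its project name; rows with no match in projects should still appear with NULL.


LEFT JOIN keeps every row from tasks (the left table); where project_id has no match in projects, the project columns become NULL. Walk through each task:
  - task 1 (Implement): project_id=6 -> matches Nova
  - task 2 (Plan): project_id=1 -> matches Zeta
  - task 3 (Design): project_id=5 -> matches Phoenix
  - task 4 (Setup): project_id=NULL, no match -> kept with NULL
  - task 5 (Refactor): project_id=2 -> matches Alpha
  - task 6 (Audit): project_id=3 -> matches Gamma
All 6 rows appear; 1 has NULL project.

SQL:
SELECT a.name, b.name AS project
FROM tasks a
LEFT JOIN projects b ON a.project_id = b.id

Result:
name      | project
----------+--------
Implement | Nova   
Plan      | Zeta   
Design    | Phoenix
Setup     | NULL   
Refactor  | Alpha  
Audit     | Gamma  


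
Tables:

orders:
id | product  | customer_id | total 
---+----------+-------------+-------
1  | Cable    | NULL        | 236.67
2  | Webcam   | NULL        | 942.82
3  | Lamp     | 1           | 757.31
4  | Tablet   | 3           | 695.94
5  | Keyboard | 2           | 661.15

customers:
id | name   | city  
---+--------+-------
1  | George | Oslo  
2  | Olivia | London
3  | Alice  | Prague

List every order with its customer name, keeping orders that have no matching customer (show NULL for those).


LEFT JOIN keeps every row from orders (the left table); where customer_id has no match in customers, the customer columns become NULL. Walk through each order:
  - order 1 (Cable): customer_id=NULL, no match -> kept with NULL
  - order 2 (Webcam): customer_id=NULL, no match -> kept with NULL
  - order 3 (Lamp): customer_id=1 -> matches George
  - order 4 (Tablet): customer_id=3 -> matches Alice
  - order 5 (Keyboard): customer_id=2 -> matches Olivia
All 5 rows appear; 2 have NULL customer.

SQL:
SELECT a.product, b.name AS customer
FROM orders a
LEFT JOIN customers b ON a.customer_id = b.id

Result:
product  | customer
---------+---------
Cable    | NULL    
Webcam   | NULL    
Lamp     | George  
Tablet   | Alice   
Keyboard | Olivia  


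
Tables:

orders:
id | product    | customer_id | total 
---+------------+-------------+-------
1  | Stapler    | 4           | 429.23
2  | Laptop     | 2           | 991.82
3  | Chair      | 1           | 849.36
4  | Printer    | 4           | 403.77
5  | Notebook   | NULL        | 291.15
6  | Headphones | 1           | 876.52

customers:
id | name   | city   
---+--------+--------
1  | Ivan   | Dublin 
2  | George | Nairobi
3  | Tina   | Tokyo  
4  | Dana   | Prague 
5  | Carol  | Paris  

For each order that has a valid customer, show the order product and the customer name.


INNER JOIN keeps only orders rows whose customer_id matches an id in customers. Walk through each order:
  - order 1 (Stapler): customer_id=4 -> matches Dana
  - order 2 (Laptop): customer_id=2 -> matches George
  - order 3 (Chair): customer_id=1 -> matches Ivan
  - order 4 (Printer): customer_id=4 -> matches Dana
  - order 5 (Notebook): customer_id=NULL, no match -> dropped
  - order 6 (Headphones): customer_id=1 -> matches Ivan
So 1 of 6 rows is dropped.

SQL:
SELECT a.product, b.name AS customer
FROM orders a
INNER JOIN customers b ON a.customer_id = b.id

Result:
product    | customer
-----------+---------
Stapler    | Dana    
Laptop     | George  
Chair      | Ivan    
Printer    | Dana    
Headphones | Ivan    


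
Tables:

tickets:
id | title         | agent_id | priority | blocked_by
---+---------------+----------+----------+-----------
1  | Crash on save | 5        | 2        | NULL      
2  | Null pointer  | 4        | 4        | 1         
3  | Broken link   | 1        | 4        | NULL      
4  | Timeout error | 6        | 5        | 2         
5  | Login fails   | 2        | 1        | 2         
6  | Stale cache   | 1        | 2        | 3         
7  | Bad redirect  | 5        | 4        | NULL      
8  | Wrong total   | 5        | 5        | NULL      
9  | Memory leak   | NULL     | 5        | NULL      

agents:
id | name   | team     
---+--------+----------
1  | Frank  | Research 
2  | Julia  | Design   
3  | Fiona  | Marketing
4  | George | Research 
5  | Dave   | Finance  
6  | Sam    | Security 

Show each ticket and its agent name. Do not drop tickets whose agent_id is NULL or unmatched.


LEFT JOIN keeps every row from tickets (the left table); where agent_id has no match in agents, the agent columns become NULL. Walk through each ticket:
  - ticket 1 (Crash on save): agent_id=5 -> matches Dave
  - ticket 2 (Null pointer): agent_id=4 -> matches George
  - ticket 3 (Broken link): agent_id=1 -> matches Frank
  - ticket 4 (Timeout error): agent_id=6 -> matches Sam
  - ticket 5 (Login fails): agent_id=2 -> matches Julia
  - ticket 6 (Stale cache): agent_id=1 -> matches Frank
  - ticket 7 (Bad redirect): agent_id=5 -> matches Dave
  - ticket 8 (Wrong total): agent_id=5 -> matches Dave
  - ticket 9 (Memory leak): agent_id=NULL, no match -> kept with NULL
All 9 rows appear; 1 has NULL agent.

SQL:
SELECT a.title, b.name AS agent
FROM tickets a
LEFT JOIN agents b ON a.agent_id = b.id

Result:
title         | agent 
--------------+-------
Crash on save | Dave  
Null pointer  | George
Broken link   | Frank 
Timeout error | Sam   
Login fails   | Julia 
Stale cache   | Frank 
Bad redirect  | Dave  
Wrong total   | Dave  
Memory leak   | NULL  


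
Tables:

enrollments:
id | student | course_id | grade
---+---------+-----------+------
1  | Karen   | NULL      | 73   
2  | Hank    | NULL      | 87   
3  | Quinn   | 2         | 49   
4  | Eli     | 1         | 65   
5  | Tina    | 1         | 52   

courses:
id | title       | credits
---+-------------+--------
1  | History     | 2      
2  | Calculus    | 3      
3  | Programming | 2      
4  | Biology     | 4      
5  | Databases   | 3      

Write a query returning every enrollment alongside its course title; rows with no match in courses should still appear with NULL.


LEFT JOIN keeps every row from enrollments (the left table); where course_id has no match in courses, the course columns become NULL. Walk through each enrollment:
  - enrollment 1 (Karen): course_id=NULL, no match -> kept with NULL
  - enrollment 2 (Hank): course_id=NULL, no match -> kept with NULL
  - enrollment 3 (Quinn): course_id=2 -> matches Calculus
  - enrollment 4 (Eli): course_id=1 -> matches History
  - enrollment 5 (Tina): course_id=1 -> matches History
All 5 rows appear; 2 have NULL course.

SQL:
SELECT a.student, b.title AS course
FROM enrollments a
LEFT JOIN courses b ON a.course_id = b.id

Result:
student | course  
--------+---------
Karen   | NULL    
Hank    | NULL    
Quinn   | Calculus
Eli     | History 
Tina    | History 


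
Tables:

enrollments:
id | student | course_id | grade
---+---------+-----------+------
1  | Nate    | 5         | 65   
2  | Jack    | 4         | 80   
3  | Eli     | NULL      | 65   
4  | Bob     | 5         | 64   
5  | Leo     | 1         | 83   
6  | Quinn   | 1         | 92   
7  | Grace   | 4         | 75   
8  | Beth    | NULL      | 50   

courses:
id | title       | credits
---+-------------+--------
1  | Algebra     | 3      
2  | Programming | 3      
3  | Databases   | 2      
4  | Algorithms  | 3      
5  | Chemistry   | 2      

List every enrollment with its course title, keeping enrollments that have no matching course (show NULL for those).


LEFT JOIN keeps every row from enrollments (the left table); where course_id has no match in courses, the course columns become NULL. Walk through each enrollment:
  - enrollment 1 (Nate): course_id=5 -> matches Chemistry
  - enrollment 2 (Jack): course_id=4 -> matches Algorithms
  - enrollment 3 (Eli): course_id=NULL, no match -> kept with NULL
  - enrollment 4 (Bob): course_id=5 -> matches Chemistry
  - enrollment 5 (Leo): course_id=1 -> matches Algebra
  - enrollment 6 (Quinn): course_id=1 -> matches Algebra
  - enrollment 7 (Grace): course_id=4 -> matches Algorithms
  - enrollment 8 (Beth): course_id=NULL, no match -> kept with NULL
All 8 rows appear; 2 have NULL course.

SQL:
SELECT a.student, b.title AS course
FROM enrollments a
LEFT JOIN courses b ON a.course_id = b.id

Result:
student | course    
--------+-----------
Nate    | Chemistry 
Jack    | Algorithms
Eli     | NULL      
Bob     | Chemistry 
Leo     | Algebra   
Quinn   | Algebra   
Grace   | Algorithms
Beth    | NULL      


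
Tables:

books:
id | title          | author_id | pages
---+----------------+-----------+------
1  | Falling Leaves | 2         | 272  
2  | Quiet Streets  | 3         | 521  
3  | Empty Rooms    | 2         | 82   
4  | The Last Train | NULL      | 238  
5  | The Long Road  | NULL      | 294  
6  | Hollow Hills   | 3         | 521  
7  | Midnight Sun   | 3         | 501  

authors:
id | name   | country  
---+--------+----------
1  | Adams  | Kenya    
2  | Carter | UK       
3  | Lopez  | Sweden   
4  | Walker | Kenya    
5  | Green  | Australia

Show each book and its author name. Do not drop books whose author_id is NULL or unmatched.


LEFT JOIN keeps every row from books (the left table); where author_id has no match in authors, the author columns become NULL. Walk through each book:
  - book 1 (Falling Leaves): author_id=2 -> matches Carter
  - book 2 (Quiet Streets): author_id=3 -> matches Lopez
  - book 3 (Empty Rooms): author_id=2 -> matches Carter
  - book 4 (The Last Train): author_id=NULL, no match -> kept with NULL
  - book 5 (The Long Road): author_id=NULL, no match -> kept with NULL
  - book 6 (Hollow Hills): author_id=3 -> matches Lopez
  - book 7 (Midnight Sun): author_id=3 -> matches Lopez
All 7 rows appear; 2 have NULL author.

SQL:
SELECT a.title, b.name AS author
FROM books a
LEFT JOIN authors b ON a.author_id = b.id

Result:
title          | author
---------------+-------
Falling Leaves | Carter
Quiet Streets  | Lopez 
Empty Rooms    | Carter
The Last Train | NULL  
The Long Road  | NULL  
Hollow Hills   | Lopez 
Midnight Sun   | Lopez 


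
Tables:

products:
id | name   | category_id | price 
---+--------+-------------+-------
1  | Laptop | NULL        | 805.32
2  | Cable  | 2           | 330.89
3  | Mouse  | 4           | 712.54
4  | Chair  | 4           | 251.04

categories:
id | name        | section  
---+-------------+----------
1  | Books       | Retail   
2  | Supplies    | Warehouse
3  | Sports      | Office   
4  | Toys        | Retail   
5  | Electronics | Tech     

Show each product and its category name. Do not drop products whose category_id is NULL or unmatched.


LEFT JOIN keeps every row from products (the left table); where category_id has no match in categories, the category columns become NULL. Walk through each product:
  - product 1 (Laptop): category_id=NULL, no match -> kept with NULL
  - product 2 (Cable): category_id=2 -> matches Supplies
  - product 3 (Mouse): category_id=4 -> matches Toys
  - product 4 (Chair): category_id=4 -> matches Toys
All 4 rows appear; 1 has NULL category.

SQL:
SELECT a.name, b.name AS category
FROM products a
LEFT JOIN categories b ON a.category_id = b.id

Result:
name   | category
-------+---------
Laptop | NULL    
Cable  | Supplies
Mouse  | Toys    
Chair  | Toys    


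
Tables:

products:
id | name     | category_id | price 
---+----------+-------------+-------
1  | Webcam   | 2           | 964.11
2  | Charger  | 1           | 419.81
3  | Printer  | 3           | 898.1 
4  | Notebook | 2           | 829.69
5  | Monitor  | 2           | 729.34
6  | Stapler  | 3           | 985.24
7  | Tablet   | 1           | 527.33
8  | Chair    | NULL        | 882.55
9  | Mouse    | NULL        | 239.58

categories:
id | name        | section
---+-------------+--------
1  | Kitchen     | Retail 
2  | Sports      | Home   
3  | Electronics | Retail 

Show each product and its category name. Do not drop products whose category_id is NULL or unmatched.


LEFT JOIN keeps every row from products (the left table); where category_id has no match in categories, the category columns become NULL. Walk through each product:
  - product 1 (Webcam): category_id=2 -> matches Sports
  - product 2 (Charger): category_id=1 -> matches Kitchen
  - product 3 (Printer): category_id=3 -> matches Electronics
  - product 4 (Notebook): category_id=2 -> matches Sports
  - product 5 (Monitor): category_id=2 -> matches Sports
  - product 6 (Stapler): category_id=3 -> matches Electronics
  - product 7 (Tablet): category_id=1 -> matches Kitchen
  - product 8 (Chair): category_id=NULL, no match -> kept with NULL
  - product 9 (Mouse): category_id=NULL, no match -> kept with NULL
All 9 rows appear; 2 have NULL category.

SQL:
SELECT a.name, b.name AS category
FROM products a
LEFT JOIN categories b ON a.category_id = b.id

Result:
name     | category   
---------+------------
Webcam   | Sports     
Charger  | Kitchen    
Printer  | Electronics
Notebook | Sports     
Monitor  | Sports     
Stapler  | Electronics
Tablet   | Kitchen    
Chair    | NULL       
Mouse    | NULL       


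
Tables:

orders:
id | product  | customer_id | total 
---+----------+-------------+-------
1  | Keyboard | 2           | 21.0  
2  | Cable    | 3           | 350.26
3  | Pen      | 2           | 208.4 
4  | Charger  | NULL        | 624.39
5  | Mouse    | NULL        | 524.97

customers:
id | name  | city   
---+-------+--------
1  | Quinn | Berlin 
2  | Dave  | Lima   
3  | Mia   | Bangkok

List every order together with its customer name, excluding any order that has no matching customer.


INNER JOIN keeps only orders rows whose customer_id matches an id in customers. Walk through each order:
  - order 1 (Keyboard): customer_id=2 -> matches Dave
  - order 2 (Cable): customer_id=3 -> matches Mia
  - order 3 (Pen): customer_id=2 -> matches Dave
  - order 4 (Charger): customer_id=NULL, no match -> dropped
  - order 5 (Mouse): customer_id=NULL, no match -> dropped
So 2 of 5 rows are dropped.

SQL:
SELECT a.product, b.name AS customer
FROM orders a
INNER JOIN customers b ON a.customer_id = b.id

Result:
product  | customer
---------+---------
Keyboard | Dave    
Cable    | Mia     
Pen      | Dave    


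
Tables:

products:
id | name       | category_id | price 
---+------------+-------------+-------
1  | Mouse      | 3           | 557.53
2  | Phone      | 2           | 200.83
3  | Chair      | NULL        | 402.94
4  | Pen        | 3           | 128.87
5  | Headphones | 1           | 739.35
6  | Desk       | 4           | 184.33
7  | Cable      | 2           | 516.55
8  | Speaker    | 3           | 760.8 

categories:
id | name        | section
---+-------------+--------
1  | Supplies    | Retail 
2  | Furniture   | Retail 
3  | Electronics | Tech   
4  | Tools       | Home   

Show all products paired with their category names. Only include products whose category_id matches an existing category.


INNER JOIN keeps only products rows whose category_id matches an id in categories. Walk through each product:
  - product 1 (Mouse): category_id=3 -> matches Electronics
  - product 2 (Phone): category_id=2 -> matches Furniture
  - product 3 (Chair): category_id=NULL, no match -> dropped
  - product 4 (Pen): category_id=3 -> matches Electronics
  - product 5 (Headphones): category_id=1 -> matches Supplies
  - product 6 (Desk): category_id=4 -> matches Tools
  - product 7 (Cable): category_id=2 -> matches Furniture
  - product 8 (Speaker): category_id=3 -> matches Electronics
So 1 of 8 rows is dropped.

SQL:
SELECT a.name, b.name AS category
FROM products a
INNER JOIN categories b ON a.category_id = b.id

Result:
name       | category   
-----------+------------
Mouse      | Electronics
Phone      | Furniture  
Pen        | Electronics
Headphones | Supplies   
Desk       | Tools      
Cable      | Furniture  
Speaker    | Electronics


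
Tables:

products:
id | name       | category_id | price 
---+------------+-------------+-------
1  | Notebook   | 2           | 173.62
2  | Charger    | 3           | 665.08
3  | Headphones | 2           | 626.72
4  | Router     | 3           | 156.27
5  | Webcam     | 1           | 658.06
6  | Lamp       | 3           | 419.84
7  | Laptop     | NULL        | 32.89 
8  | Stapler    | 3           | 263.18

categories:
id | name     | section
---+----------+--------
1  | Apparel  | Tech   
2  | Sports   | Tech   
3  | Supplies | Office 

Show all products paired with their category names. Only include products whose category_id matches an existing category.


INNER JOIN keeps only products rows whose category_id matches an id in categories. Walk through each product:
  - product 1 (Notebook): category_id=2 -> matches Sports
  - product 2 (Charger): category_id=3 -> matches Supplies
  - product 3 (Headphones): category_id=2 -> matches Sports
  - product 4 (Router): category_id=3 -> matches Supplies
  - product 5 (Webcam): category_id=1 -> matches Apparel
  - product 6 (Lamp): category_id=3 -> matches Supplies
  - product 7 (Laptop): category_id=NULL, no match -> dropped
  - product 8 (Stapler): category_id=3 -> matches Supplies
So 1 of 8 rows is dropped.

SQL:
SELECT a.name, b.name AS category
FROM products a
INNER JOIN categories b ON a.category_id = b.id

Result:
name       | category
-----------+---------
Notebook   | Sports  
Charger    | Supplies
Headphones | Sports  
Router     | Supplies
Webcam     | Apparel 
Lamp       | Supplies
Stapler    | Supplies


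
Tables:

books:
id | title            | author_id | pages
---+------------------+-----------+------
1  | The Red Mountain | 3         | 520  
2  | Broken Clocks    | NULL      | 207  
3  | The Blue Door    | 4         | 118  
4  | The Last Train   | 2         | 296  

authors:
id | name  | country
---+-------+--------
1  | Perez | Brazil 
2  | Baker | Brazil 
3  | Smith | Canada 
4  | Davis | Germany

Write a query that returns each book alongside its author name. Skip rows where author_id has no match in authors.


INNER JOIN keeps only books rows whose author_id matches an id in authors. Walk through each book:
  - book 1 (The Red Mountain): author_id=3 -> matches Smith
  - book 2 (Broken Clocks): author_id=NULL, no match -> dropped
  - book 3 (The Blue Door): author_id=4 -> matches Davis
  - book 4 (The Last Train): author_id=2 -> matches Baker
So 1 of 4 rows is dropped.

SQL:
SELECT a.title, b.name AS author
FROM books a
INNER JOIN authors b ON a.author_id = b.id

Result:
title            | author
-----------------+-------
The Red Mountain | Smith 
The Blue Door    | Davis 
The Last Train   | Baker 


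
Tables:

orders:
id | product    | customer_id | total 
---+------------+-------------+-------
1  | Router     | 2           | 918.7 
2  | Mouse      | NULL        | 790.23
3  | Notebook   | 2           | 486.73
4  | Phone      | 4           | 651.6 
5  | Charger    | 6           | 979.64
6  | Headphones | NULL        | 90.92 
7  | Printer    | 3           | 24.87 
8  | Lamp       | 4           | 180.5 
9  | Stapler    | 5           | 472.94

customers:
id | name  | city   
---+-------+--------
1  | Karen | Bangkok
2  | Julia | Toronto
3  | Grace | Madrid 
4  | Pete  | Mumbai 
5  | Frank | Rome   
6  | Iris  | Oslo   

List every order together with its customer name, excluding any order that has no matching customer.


INNER JOIN keeps only orders rows whose customer_id matches an id in customers. Walk through each order:
  - order 1 (Router): customer_id=2 -> matches Julia
  - order 2 (Mouse): customer_id=NULL, no match -> dropped
  - order 3 (Notebook): customer_id=2 -> matches Julia
  - order 4 (Phone): customer_id=4 -> matches Pete
  - order 5 (Charger): customer_id=6 -> matches Iris
  - order 6 (Headphones): customer_id=NULL, no match -> dropped
  - order 7 (Printer): customer_id=3 -> matches Grace
  - order 8 (Lamp): customer_id=4 -> matches Pete
  - order 9 (Stapler): customer_id=5 -> matches Frank
So 2 of 9 rows are dropped.

SQL:
SELECT a.product, b.name AS customer
FROM orders a
INNER JOIN customers b ON a.customer_id = b.id

Result:
product  | customer
---------+---------
Router   | Julia   
Notebook | Julia   
Phone    | Pete    
Charger  | Iris    
Printer  | Grace   
Lamp     | Pete    
Stapler  | Frank   


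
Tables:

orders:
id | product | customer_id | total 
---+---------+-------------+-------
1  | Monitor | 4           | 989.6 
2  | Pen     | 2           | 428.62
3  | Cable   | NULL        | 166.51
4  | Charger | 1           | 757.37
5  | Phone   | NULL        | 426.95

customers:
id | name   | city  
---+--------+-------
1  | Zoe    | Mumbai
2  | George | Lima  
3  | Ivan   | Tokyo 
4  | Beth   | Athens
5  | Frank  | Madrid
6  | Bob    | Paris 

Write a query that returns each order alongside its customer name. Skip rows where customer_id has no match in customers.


INNER JOIN keeps only orders rows whose customer_id matches an id in customers. Walk through each order:
  - order 1 (Monitor): customer_id=4 -> matches Beth
  - order 2 (Pen): customer_id=2 -> matches George
  - order 3 (Cable): customer_id=NULL, no match -> dropped
  - order 4 (Charger): customer_id=1 -> matches Zoe
  - order 5 (Phone): customer_id=NULL, no match -> dropped
So 2 of 5 rows are dropped.

SQL:
SELECT a.product, b.name AS customer
FROM orders a
INNER JOIN customers b ON a.customer_id = b.id

Result:
product | customer
--------+---------
Monitor | Beth    
Pen     | George  
Charger | Zoe     


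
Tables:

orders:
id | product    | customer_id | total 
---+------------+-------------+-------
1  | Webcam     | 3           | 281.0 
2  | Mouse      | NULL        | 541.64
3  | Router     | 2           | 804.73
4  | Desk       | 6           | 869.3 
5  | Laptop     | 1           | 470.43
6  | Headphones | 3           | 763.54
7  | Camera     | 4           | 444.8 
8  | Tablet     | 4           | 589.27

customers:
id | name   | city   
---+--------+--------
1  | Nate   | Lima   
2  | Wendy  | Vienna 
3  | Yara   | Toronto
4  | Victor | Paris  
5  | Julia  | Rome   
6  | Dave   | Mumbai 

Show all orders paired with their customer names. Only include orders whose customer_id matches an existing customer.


INNER JOIN keeps only orders rows whose customer_id matches an id in customers. Walk through each order:
  - order 1 (Webcam): customer_id=3 -> matches Yara
  - order 2 (Mouse): customer_id=NULL, no match -> dropped
  - order 3 (Router): customer_id=2 -> matches Wendy
  - order 4 (Desk): customer_id=6 -> matches Dave
  - order 5 (Laptop): customer_id=1 -> matches Nate
  - order 6 (Headphones): customer_id=3 -> matches Yara
  - order 7 (Camera): customer_id=4 -> matches Victor
  - order 8 (Tablet): customer_id=4 -> matches Victor
So 1 of 8 rows is dropped.

SQL:
SELECT a.product, b.name AS customer
FROM orders a
INNER JOIN customers b ON a.customer_id = b.id

Result:
product    | customer
-----------+---------
Webcam     | Yara    
Router     | Wendy   
Desk       | Dave    
Laptop     | Nate    
Headphones | Yara    
Camera     | Victor  
Tablet     | Victor  


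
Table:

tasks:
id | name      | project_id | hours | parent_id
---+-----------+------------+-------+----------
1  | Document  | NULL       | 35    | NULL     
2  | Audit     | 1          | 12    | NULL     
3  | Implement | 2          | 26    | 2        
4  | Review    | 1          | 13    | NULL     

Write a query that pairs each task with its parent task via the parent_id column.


This is a self-join: tasks is joined to a second copy of itself, matching each row's parent_id to another row's id. Use LEFT JOIN so rows with parent_id=NULL are kept.
  - task 1 (Document): parent_id=NULL -> NULL
  - task 2 (Audit): parent_id=NULL -> NULL
  - task 3 (Implement): parent_id=2 -> Audit
  - task 4 (Review): parent_id=NULL -> NULL

SQL:
SELECT a.name AS item, b.name AS parent
FROM tasks a
LEFT JOIN tasks b ON a.parent_id = b.id

Result:
item      | parent
----------+-------
Document  | NULL  
Audit     | NULL  
Implement | Audit 
Review    | NULL  


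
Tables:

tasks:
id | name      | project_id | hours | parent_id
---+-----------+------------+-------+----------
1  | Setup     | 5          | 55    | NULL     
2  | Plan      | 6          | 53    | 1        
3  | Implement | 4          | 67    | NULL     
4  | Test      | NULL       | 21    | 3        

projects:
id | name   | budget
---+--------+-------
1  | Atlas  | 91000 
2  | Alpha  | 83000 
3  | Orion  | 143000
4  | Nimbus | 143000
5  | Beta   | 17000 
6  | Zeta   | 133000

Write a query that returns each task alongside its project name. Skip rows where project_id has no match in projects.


INNER JOIN keeps only tasks rows whose project_id matches an id in projects. Walk through each task:
  - task 1 (Setup): project_id=5 -> matches Beta
  - task 2 (Plan): project_id=6 -> matches Zeta
  - task 3 (Implement): project_id=4 -> matches Nimbus
  - task 4 (Test): project_id=NULL, no match -> dropped
So 1 of 4 rows is dropped.

SQL:
SELECT a.name, b.name AS project
FROM tasks a
INNER JOIN projects b ON a.project_id = b.id

Result:
name      | project
----------+--------
Setup     | Beta   
Plan      | Zeta   
Implement | Nimbus 


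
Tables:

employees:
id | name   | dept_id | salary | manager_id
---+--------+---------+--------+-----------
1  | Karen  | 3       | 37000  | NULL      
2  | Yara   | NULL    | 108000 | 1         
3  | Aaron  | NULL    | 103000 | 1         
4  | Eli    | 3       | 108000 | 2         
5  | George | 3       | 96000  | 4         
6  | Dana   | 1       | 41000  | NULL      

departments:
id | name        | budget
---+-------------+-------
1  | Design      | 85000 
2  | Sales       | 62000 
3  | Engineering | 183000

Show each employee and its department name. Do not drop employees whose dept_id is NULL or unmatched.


LEFT JOIN keeps every row from employees (the left table); where dept_id has no match in departments, the department columns become NULL. Walk through each employee:
  - employee 1 (Karen): dept_id=3 -> matches Engineering
  - employee 2 (Yara): dept_id=NULL, no match -> kept with NULL
  - employee 3 (Aaron): dept_id=NULL, no match -> kept with NULL
  - employee 4 (Eli): dept_id=3 -> matches Engineering
  - employee 5 (George): dept_id=3 -> matches Engineering
  - employee 6 (Dana): dept_id=1 -> matches Design
All 6 rows appear; 2 have NULL department.

SQL:
SELECT a.name, b.name AS department
FROM employees a
LEFT JOIN departments b ON a.dept_id = b.id

Result:
name   | department 
-------+------------
Karen  | Engineering
Yara   | NULL       
Aaron  | NULL       
Eli    | Engineering
George | Engineering
Dana   | Design     


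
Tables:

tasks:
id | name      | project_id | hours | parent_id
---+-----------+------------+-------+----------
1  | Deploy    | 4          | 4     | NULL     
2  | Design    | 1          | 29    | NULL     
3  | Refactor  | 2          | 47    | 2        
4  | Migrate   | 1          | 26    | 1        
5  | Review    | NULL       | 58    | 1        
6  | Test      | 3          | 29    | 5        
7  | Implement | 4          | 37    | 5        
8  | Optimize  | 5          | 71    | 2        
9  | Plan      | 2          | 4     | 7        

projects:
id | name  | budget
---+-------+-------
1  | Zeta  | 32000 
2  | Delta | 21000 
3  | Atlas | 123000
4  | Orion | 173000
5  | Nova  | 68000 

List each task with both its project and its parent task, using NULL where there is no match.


Two LEFT JOINs from the same base table tasks: one to projects via project_id, one to tasks itself via parent_id. Both are LEFT so every task is preserved.
Match against projects:
  - task 1 (Deploy): project_id=4 -> matches Orion
  - task 2 (Design): project_id=1 -> matches Zeta
  - task 3 (Refactor): project_id=2 -> matches Delta
  - task 4 (Migrate): project_id=1 -> matches Zeta
  - task 5 (Review): project_id=NULL, no match -> kept with NULL
  - task 6 (Test): project_id=3 -> matches Atlas
  - task 7 (Implement): project_id=4 -> matches Orion
  - task 8 (Optimize): project_id=5 -> matches Nova
  - task 9 (Plan): project_id=2 -> matches Delta
Match against tasks (self):
  - task 1 (Deploy): parent_id=NULL -> NULL
  - task 2 (Design): parent_id=NULL -> NULL
  - task 3 (Refactor): parent_id=2 -> Design
  - task 4 (Migrate): parent_id=1 -> Deploy
  - task 5 (Review): parent_id=1 -> Deploy
  - task 6 (Test): parent_id=5 -> Review
  - task 7 (Implement): parent_id=5 -> Review
  - task 8 (Optimize): parent_id=2 -> Design
  - task 9 (Plan): parent_id=7 -> Implement

SQL:
SELECT a.name, b.name AS project, c.name AS parent
FROM tasks a
LEFT JOIN projects b ON a.project_id = b.id
LEFT JOIN tasks c ON a.parent_id = c.id

Result:
name      | project | parent   
----------+---------+----------
Deploy    | Orion   | NULL     
Design    | Zeta    | NULL     
Refactor  | Delta   | Design   
Migrate   | Zeta    | Deploy   
Review    | NULL    | Deploy   
Test      | Atlas   | Review   
Implement | Orion   | Review   
Optimize  | Nova    | Design   
Plan      | Delta   | Implement


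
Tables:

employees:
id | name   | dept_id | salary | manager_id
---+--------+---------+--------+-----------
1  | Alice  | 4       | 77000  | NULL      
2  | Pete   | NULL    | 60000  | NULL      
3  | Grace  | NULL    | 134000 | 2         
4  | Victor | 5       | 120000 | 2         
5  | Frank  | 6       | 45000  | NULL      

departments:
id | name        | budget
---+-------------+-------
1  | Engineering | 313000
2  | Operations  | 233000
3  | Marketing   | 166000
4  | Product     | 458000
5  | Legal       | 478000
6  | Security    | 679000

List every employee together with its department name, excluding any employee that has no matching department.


INNER JOIN keeps only employees rows whose dept_id matches an id in departments. Walk through each employee:
  - employee 1 (Alice): dept_id=4 -> matches Product
  - employee 2 (Pete): dept_id=NULL, no match -> dropped
  - employee 3 (Grace): dept_id=NULL, no match -> dropped
  - employee 4 (Victor): dept_id=5 -> matches Legal
  - employee 5 (Frank): dept_id=6 -> matches Security
So 2 of 5 rows are dropped.

SQL:
SELECT a.name, b.name AS department
FROM employees a
INNER JOIN departments b ON a.dept_id = b.id

Result:
name   | department
-------+-----------
Alice  | Product   
Victor | Legal     
Frank  | Security  


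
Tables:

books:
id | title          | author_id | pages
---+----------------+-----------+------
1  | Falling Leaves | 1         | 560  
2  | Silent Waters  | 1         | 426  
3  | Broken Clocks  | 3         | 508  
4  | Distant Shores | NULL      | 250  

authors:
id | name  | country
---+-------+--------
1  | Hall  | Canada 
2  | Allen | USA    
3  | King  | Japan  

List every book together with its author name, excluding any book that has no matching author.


INNER JOIN keeps only books rows whose author_id matches an id in authors. Walk through each book:
  - book 1 (Falling Leaves): author_id=1 -> matches Hall
  - book 2 (Silent Waters): author_id=1 -> matches Hall
  - book 3 (Broken Clocks): author_id=3 -> matches King
  - book 4 (Distant Shores): author_id=NULL, no match -> dropped
So 1 of 4 rows is dropped.

SQL:
SELECT a.title, b.name AS author
FROM books a
INNER JOIN authors b ON a.author_id = b.id

Result:
title          | author
---------------+-------
Falling Leaves | Hall  
Silent Waters  | Hall  
Broken Clocks  | King  


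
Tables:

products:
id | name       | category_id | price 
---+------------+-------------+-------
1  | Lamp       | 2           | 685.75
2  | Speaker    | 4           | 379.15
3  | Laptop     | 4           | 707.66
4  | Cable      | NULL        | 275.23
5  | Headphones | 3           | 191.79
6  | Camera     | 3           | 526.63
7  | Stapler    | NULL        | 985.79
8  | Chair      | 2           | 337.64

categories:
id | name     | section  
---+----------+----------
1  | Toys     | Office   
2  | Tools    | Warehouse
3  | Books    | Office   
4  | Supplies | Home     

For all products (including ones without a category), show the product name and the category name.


LEFT JOIN keeps every row from products (the left table); where category_id has no match in categories, the category columns become NULL. Walk through each product:
  - product 1 (Lamp): category_id=2 -> matches Tools
  - product 2 (Speaker): category_id=4 -> matches Supplies
  - product 3 (Laptop): category_id=4 -> matches Supplies
  - product 4 (Cable): category_id=NULL, no match -> kept with NULL
  - product 5 (Headphones): category_id=3 -> matches Books
  - product 6 (Camera): category_id=3 -> matches Books
  - product 7 (Stapler): category_id=NULL, no match -> kept with NULL
  - product 8 (Chair): category_id=2 -> matches Tools
All 8 rows appear; 2 have NULL category.

SQL:
SELECT a.name, b.name AS category
FROM products a
LEFT JOIN categories b ON a.category_id = b.id

Result:
name       | category
-----------+---------
Lamp       | Tools   
Speaker    | Supplies
Laptop     | Supplies
Cable      | NULL    
Headphones | Books   
Camera     | Books   
Stapler    | NULL    
Chair      | Tools   


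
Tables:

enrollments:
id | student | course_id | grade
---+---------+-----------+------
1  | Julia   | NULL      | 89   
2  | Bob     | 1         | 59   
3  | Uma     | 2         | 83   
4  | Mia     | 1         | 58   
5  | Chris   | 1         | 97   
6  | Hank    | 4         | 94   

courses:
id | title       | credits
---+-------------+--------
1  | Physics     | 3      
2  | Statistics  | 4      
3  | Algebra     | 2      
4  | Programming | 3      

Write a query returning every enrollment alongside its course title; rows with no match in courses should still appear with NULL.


LEFT JOIN keeps every row from enrollments (the left table); where course_id has no match in courses, the course columns become NULL. Walk through each enrollment:
  - enrollment 1 (Julia): course_id=NULL, no match -> kept with NULL
  - enrollment 2 (Bob): course_id=1 -> matches Physics
  - enrollment 3 (Uma): course_id=2 -> matches Statistics
  - enrollment 4 (Mia): course_id=1 -> matches Physics
  - enrollment 5 (Chris): course_id=1 -> matches Physics
  - enrollment 6 (Hank): course_id=4 -> matches Programming
All 6 rows appear; 1 has NULL course.

SQL:
SELECT a.student, b.title AS course
FROM enrollments a
LEFT JOIN courses b ON a.course_id = b.id

Result:
student | course     
--------+------------
Julia   | NULL       
Bob     | Physics    
Uma     | Statistics 
Mia     | Physics    
Chris   | Physics    
Hank    | Programming


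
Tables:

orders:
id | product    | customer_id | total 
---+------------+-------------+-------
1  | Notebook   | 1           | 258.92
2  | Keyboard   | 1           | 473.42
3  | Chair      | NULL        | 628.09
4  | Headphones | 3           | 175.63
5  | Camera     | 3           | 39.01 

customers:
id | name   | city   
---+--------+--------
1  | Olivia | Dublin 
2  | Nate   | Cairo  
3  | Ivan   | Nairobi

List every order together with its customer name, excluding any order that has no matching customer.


INNER JOIN keeps only orders rows whose customer_id matches an id in customers. Walk through each order:
  - order 1 (Notebook): customer_id=1 -> matches Olivia
  - order 2 (Keyboard): customer_id=1 -> matches Olivia
  - order 3 (Chair): customer_id=NULL, no match -> dropped
  - order 4 (Headphones): customer_id=3 -> matches Ivan
  - order 5 (Camera): customer_id=3 -> matches Ivan
So 1 of 5 rows is dropped.

SQL:
SELECT a.product, b.name AS customer
FROM orders a
INNER JOIN customers b ON a.customer_id = b.id

Result:
product    | customer
-----------+---------
Notebook   | Olivia  
Keyboard   | Olivia  
Headphones | Ivan    
Camera     | Ivan    


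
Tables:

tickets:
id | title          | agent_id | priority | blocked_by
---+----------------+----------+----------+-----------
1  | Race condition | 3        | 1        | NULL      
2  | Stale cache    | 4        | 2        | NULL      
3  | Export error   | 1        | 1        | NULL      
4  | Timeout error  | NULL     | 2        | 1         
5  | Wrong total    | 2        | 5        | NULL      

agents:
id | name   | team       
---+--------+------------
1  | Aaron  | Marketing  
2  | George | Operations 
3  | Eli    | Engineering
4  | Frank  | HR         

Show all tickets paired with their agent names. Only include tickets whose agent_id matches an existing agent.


INNER JOIN keeps only tickets rows whose agent_id matches an id in agents. Walk through each ticket:
  - ticket 1 (Race condition): agent_id=3 -> matches Eli
  - ticket 2 (Stale cache): agent_id=4 -> matches Frank
  - ticket 3 (Export error): agent_id=1 -> matches Aaron
  - ticket 4 (Timeout error): agent_id=NULL, no match -> dropped
  - ticket 5 (Wrong total): agent_id=2 -> matches George
So 1 of 5 rows is dropped.

SQL:
SELECT a.title, b.name AS agent
FROM tickets a
INNER JOIN agents b ON a.agent_id = b.id

Result:
title          | agent 
---------------+-------
Race condition | Eli   
Stale cache    | Frank 
Export error   | Aaron 
Wrong total    | George


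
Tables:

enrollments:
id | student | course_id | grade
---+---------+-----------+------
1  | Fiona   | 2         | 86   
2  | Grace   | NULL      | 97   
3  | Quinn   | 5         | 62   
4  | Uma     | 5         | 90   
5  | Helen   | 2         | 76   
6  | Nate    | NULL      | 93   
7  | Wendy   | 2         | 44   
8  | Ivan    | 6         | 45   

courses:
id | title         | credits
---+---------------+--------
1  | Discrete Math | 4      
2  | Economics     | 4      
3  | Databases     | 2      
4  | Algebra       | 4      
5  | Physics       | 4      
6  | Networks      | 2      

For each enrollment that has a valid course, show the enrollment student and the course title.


INNER JOIN keeps only enrollments rows whose course_id matches an id in courses. Walk through each enrollment:
  - enrollment 1 (Fiona): course_id=2 -> matches Economics
  - enrollment 2 (Grace): course_id=NULL, no match -> dropped
  - enrollment 3 (Quinn): course_id=5 -> matches Physics
  - enrollment 4 (Uma): course_id=5 -> matches Physics
  - enrollment 5 (Helen): course_id=2 -> matches Economics
  - enrollment 6 (Nate): course_id=NULL, no match -> dropped
  - enrollment 7 (Wendy): course_id=2 -> matches Economics
  - enrollment 8 (Ivan): course_id=6 -> matches Networks
So 2 of 8 rows are dropped.

SQL:
SELECT a.student, b.title AS course
FROM enrollments a
INNER JOIN courses b ON a.course_id = b.id

Result:
student | course   
--------+----------
Fiona   | Economics
Quinn   | Physics  
Uma     | Physics  
Helen   | Economics
Wendy   | Economics
Ivan    | Networks 
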